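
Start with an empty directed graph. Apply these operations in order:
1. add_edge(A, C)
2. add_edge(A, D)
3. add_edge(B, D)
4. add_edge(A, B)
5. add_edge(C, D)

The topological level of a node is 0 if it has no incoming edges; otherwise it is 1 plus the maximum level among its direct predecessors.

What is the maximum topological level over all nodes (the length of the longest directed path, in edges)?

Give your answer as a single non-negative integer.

Op 1: add_edge(A, C). Edges now: 1
Op 2: add_edge(A, D). Edges now: 2
Op 3: add_edge(B, D). Edges now: 3
Op 4: add_edge(A, B). Edges now: 4
Op 5: add_edge(C, D). Edges now: 5
Compute levels (Kahn BFS):
  sources (in-degree 0): A
  process A: level=0
    A->B: in-degree(B)=0, level(B)=1, enqueue
    A->C: in-degree(C)=0, level(C)=1, enqueue
    A->D: in-degree(D)=2, level(D)>=1
  process B: level=1
    B->D: in-degree(D)=1, level(D)>=2
  process C: level=1
    C->D: in-degree(D)=0, level(D)=2, enqueue
  process D: level=2
All levels: A:0, B:1, C:1, D:2
max level = 2

Answer: 2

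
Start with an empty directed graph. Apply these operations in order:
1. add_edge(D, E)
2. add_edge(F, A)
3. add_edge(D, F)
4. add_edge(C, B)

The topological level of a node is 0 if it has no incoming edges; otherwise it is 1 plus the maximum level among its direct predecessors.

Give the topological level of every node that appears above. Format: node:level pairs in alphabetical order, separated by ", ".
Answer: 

Op 1: add_edge(D, E). Edges now: 1
Op 2: add_edge(F, A). Edges now: 2
Op 3: add_edge(D, F). Edges now: 3
Op 4: add_edge(C, B). Edges now: 4
Compute levels (Kahn BFS):
  sources (in-degree 0): C, D
  process C: level=0
    C->B: in-degree(B)=0, level(B)=1, enqueue
  process D: level=0
    D->E: in-degree(E)=0, level(E)=1, enqueue
    D->F: in-degree(F)=0, level(F)=1, enqueue
  process B: level=1
  process E: level=1
  process F: level=1
    F->A: in-degree(A)=0, level(A)=2, enqueue
  process A: level=2
All levels: A:2, B:1, C:0, D:0, E:1, F:1

Answer: A:2, B:1, C:0, D:0, E:1, F:1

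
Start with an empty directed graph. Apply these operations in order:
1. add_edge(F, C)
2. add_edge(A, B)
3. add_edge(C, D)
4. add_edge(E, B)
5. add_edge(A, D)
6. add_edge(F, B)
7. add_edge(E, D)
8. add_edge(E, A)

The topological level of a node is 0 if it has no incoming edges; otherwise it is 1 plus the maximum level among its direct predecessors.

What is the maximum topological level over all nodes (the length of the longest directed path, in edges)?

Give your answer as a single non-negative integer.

Op 1: add_edge(F, C). Edges now: 1
Op 2: add_edge(A, B). Edges now: 2
Op 3: add_edge(C, D). Edges now: 3
Op 4: add_edge(E, B). Edges now: 4
Op 5: add_edge(A, D). Edges now: 5
Op 6: add_edge(F, B). Edges now: 6
Op 7: add_edge(E, D). Edges now: 7
Op 8: add_edge(E, A). Edges now: 8
Compute levels (Kahn BFS):
  sources (in-degree 0): E, F
  process E: level=0
    E->A: in-degree(A)=0, level(A)=1, enqueue
    E->B: in-degree(B)=2, level(B)>=1
    E->D: in-degree(D)=2, level(D)>=1
  process F: level=0
    F->B: in-degree(B)=1, level(B)>=1
    F->C: in-degree(C)=0, level(C)=1, enqueue
  process A: level=1
    A->B: in-degree(B)=0, level(B)=2, enqueue
    A->D: in-degree(D)=1, level(D)>=2
  process C: level=1
    C->D: in-degree(D)=0, level(D)=2, enqueue
  process B: level=2
  process D: level=2
All levels: A:1, B:2, C:1, D:2, E:0, F:0
max level = 2

Answer: 2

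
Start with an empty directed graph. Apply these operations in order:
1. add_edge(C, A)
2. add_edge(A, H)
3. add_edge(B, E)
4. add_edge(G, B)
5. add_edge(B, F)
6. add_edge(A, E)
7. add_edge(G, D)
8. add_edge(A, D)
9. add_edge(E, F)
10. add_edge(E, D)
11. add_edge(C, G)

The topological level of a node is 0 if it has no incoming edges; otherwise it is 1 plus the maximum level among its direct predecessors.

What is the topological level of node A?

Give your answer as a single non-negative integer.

Answer: 1

Derivation:
Op 1: add_edge(C, A). Edges now: 1
Op 2: add_edge(A, H). Edges now: 2
Op 3: add_edge(B, E). Edges now: 3
Op 4: add_edge(G, B). Edges now: 4
Op 5: add_edge(B, F). Edges now: 5
Op 6: add_edge(A, E). Edges now: 6
Op 7: add_edge(G, D). Edges now: 7
Op 8: add_edge(A, D). Edges now: 8
Op 9: add_edge(E, F). Edges now: 9
Op 10: add_edge(E, D). Edges now: 10
Op 11: add_edge(C, G). Edges now: 11
Compute levels (Kahn BFS):
  sources (in-degree 0): C
  process C: level=0
    C->A: in-degree(A)=0, level(A)=1, enqueue
    C->G: in-degree(G)=0, level(G)=1, enqueue
  process A: level=1
    A->D: in-degree(D)=2, level(D)>=2
    A->E: in-degree(E)=1, level(E)>=2
    A->H: in-degree(H)=0, level(H)=2, enqueue
  process G: level=1
    G->B: in-degree(B)=0, level(B)=2, enqueue
    G->D: in-degree(D)=1, level(D)>=2
  process H: level=2
  process B: level=2
    B->E: in-degree(E)=0, level(E)=3, enqueue
    B->F: in-degree(F)=1, level(F)>=3
  process E: level=3
    E->D: in-degree(D)=0, level(D)=4, enqueue
    E->F: in-degree(F)=0, level(F)=4, enqueue
  process D: level=4
  process F: level=4
All levels: A:1, B:2, C:0, D:4, E:3, F:4, G:1, H:2
level(A) = 1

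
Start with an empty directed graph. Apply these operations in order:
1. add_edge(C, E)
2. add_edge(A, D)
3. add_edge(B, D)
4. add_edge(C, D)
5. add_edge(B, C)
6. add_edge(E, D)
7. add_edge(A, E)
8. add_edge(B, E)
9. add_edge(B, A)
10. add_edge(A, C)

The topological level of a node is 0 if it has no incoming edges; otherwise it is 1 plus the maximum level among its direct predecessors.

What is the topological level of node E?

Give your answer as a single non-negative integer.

Answer: 3

Derivation:
Op 1: add_edge(C, E). Edges now: 1
Op 2: add_edge(A, D). Edges now: 2
Op 3: add_edge(B, D). Edges now: 3
Op 4: add_edge(C, D). Edges now: 4
Op 5: add_edge(B, C). Edges now: 5
Op 6: add_edge(E, D). Edges now: 6
Op 7: add_edge(A, E). Edges now: 7
Op 8: add_edge(B, E). Edges now: 8
Op 9: add_edge(B, A). Edges now: 9
Op 10: add_edge(A, C). Edges now: 10
Compute levels (Kahn BFS):
  sources (in-degree 0): B
  process B: level=0
    B->A: in-degree(A)=0, level(A)=1, enqueue
    B->C: in-degree(C)=1, level(C)>=1
    B->D: in-degree(D)=3, level(D)>=1
    B->E: in-degree(E)=2, level(E)>=1
  process A: level=1
    A->C: in-degree(C)=0, level(C)=2, enqueue
    A->D: in-degree(D)=2, level(D)>=2
    A->E: in-degree(E)=1, level(E)>=2
  process C: level=2
    C->D: in-degree(D)=1, level(D)>=3
    C->E: in-degree(E)=0, level(E)=3, enqueue
  process E: level=3
    E->D: in-degree(D)=0, level(D)=4, enqueue
  process D: level=4
All levels: A:1, B:0, C:2, D:4, E:3
level(E) = 3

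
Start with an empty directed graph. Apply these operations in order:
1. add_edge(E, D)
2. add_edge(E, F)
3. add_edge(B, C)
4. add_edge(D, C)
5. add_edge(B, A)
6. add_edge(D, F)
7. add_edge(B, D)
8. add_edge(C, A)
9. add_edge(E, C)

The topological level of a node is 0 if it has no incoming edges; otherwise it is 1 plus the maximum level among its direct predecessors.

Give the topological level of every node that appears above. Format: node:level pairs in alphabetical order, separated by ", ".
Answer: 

Op 1: add_edge(E, D). Edges now: 1
Op 2: add_edge(E, F). Edges now: 2
Op 3: add_edge(B, C). Edges now: 3
Op 4: add_edge(D, C). Edges now: 4
Op 5: add_edge(B, A). Edges now: 5
Op 6: add_edge(D, F). Edges now: 6
Op 7: add_edge(B, D). Edges now: 7
Op 8: add_edge(C, A). Edges now: 8
Op 9: add_edge(E, C). Edges now: 9
Compute levels (Kahn BFS):
  sources (in-degree 0): B, E
  process B: level=0
    B->A: in-degree(A)=1, level(A)>=1
    B->C: in-degree(C)=2, level(C)>=1
    B->D: in-degree(D)=1, level(D)>=1
  process E: level=0
    E->C: in-degree(C)=1, level(C)>=1
    E->D: in-degree(D)=0, level(D)=1, enqueue
    E->F: in-degree(F)=1, level(F)>=1
  process D: level=1
    D->C: in-degree(C)=0, level(C)=2, enqueue
    D->F: in-degree(F)=0, level(F)=2, enqueue
  process C: level=2
    C->A: in-degree(A)=0, level(A)=3, enqueue
  process F: level=2
  process A: level=3
All levels: A:3, B:0, C:2, D:1, E:0, F:2

Answer: A:3, B:0, C:2, D:1, E:0, F:2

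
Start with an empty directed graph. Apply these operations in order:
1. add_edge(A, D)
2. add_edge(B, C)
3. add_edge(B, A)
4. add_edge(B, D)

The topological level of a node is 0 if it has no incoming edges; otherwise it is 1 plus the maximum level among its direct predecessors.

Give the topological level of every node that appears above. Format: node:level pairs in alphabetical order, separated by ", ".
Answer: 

Op 1: add_edge(A, D). Edges now: 1
Op 2: add_edge(B, C). Edges now: 2
Op 3: add_edge(B, A). Edges now: 3
Op 4: add_edge(B, D). Edges now: 4
Compute levels (Kahn BFS):
  sources (in-degree 0): B
  process B: level=0
    B->A: in-degree(A)=0, level(A)=1, enqueue
    B->C: in-degree(C)=0, level(C)=1, enqueue
    B->D: in-degree(D)=1, level(D)>=1
  process A: level=1
    A->D: in-degree(D)=0, level(D)=2, enqueue
  process C: level=1
  process D: level=2
All levels: A:1, B:0, C:1, D:2

Answer: A:1, B:0, C:1, D:2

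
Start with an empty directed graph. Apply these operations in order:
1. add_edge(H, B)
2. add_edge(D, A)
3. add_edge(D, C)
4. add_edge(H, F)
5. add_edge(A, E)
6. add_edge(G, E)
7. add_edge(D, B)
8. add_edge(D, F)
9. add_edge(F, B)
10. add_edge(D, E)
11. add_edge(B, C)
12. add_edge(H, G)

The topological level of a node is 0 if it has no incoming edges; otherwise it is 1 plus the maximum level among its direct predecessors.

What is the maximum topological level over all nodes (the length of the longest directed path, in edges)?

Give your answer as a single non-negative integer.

Answer: 3

Derivation:
Op 1: add_edge(H, B). Edges now: 1
Op 2: add_edge(D, A). Edges now: 2
Op 3: add_edge(D, C). Edges now: 3
Op 4: add_edge(H, F). Edges now: 4
Op 5: add_edge(A, E). Edges now: 5
Op 6: add_edge(G, E). Edges now: 6
Op 7: add_edge(D, B). Edges now: 7
Op 8: add_edge(D, F). Edges now: 8
Op 9: add_edge(F, B). Edges now: 9
Op 10: add_edge(D, E). Edges now: 10
Op 11: add_edge(B, C). Edges now: 11
Op 12: add_edge(H, G). Edges now: 12
Compute levels (Kahn BFS):
  sources (in-degree 0): D, H
  process D: level=0
    D->A: in-degree(A)=0, level(A)=1, enqueue
    D->B: in-degree(B)=2, level(B)>=1
    D->C: in-degree(C)=1, level(C)>=1
    D->E: in-degree(E)=2, level(E)>=1
    D->F: in-degree(F)=1, level(F)>=1
  process H: level=0
    H->B: in-degree(B)=1, level(B)>=1
    H->F: in-degree(F)=0, level(F)=1, enqueue
    H->G: in-degree(G)=0, level(G)=1, enqueue
  process A: level=1
    A->E: in-degree(E)=1, level(E)>=2
  process F: level=1
    F->B: in-degree(B)=0, level(B)=2, enqueue
  process G: level=1
    G->E: in-degree(E)=0, level(E)=2, enqueue
  process B: level=2
    B->C: in-degree(C)=0, level(C)=3, enqueue
  process E: level=2
  process C: level=3
All levels: A:1, B:2, C:3, D:0, E:2, F:1, G:1, H:0
max level = 3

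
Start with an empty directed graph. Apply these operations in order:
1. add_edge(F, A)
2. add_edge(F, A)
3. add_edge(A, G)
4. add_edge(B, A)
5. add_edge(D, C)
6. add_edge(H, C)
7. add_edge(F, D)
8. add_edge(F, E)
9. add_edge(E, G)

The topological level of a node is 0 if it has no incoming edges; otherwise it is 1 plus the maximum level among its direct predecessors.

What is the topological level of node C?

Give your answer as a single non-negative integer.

Op 1: add_edge(F, A). Edges now: 1
Op 2: add_edge(F, A) (duplicate, no change). Edges now: 1
Op 3: add_edge(A, G). Edges now: 2
Op 4: add_edge(B, A). Edges now: 3
Op 5: add_edge(D, C). Edges now: 4
Op 6: add_edge(H, C). Edges now: 5
Op 7: add_edge(F, D). Edges now: 6
Op 8: add_edge(F, E). Edges now: 7
Op 9: add_edge(E, G). Edges now: 8
Compute levels (Kahn BFS):
  sources (in-degree 0): B, F, H
  process B: level=0
    B->A: in-degree(A)=1, level(A)>=1
  process F: level=0
    F->A: in-degree(A)=0, level(A)=1, enqueue
    F->D: in-degree(D)=0, level(D)=1, enqueue
    F->E: in-degree(E)=0, level(E)=1, enqueue
  process H: level=0
    H->C: in-degree(C)=1, level(C)>=1
  process A: level=1
    A->G: in-degree(G)=1, level(G)>=2
  process D: level=1
    D->C: in-degree(C)=0, level(C)=2, enqueue
  process E: level=1
    E->G: in-degree(G)=0, level(G)=2, enqueue
  process C: level=2
  process G: level=2
All levels: A:1, B:0, C:2, D:1, E:1, F:0, G:2, H:0
level(C) = 2

Answer: 2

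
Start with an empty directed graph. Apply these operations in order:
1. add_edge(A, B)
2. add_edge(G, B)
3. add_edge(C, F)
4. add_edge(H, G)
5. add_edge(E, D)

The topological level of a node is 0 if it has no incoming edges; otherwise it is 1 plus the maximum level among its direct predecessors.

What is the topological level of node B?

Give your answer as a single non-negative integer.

Op 1: add_edge(A, B). Edges now: 1
Op 2: add_edge(G, B). Edges now: 2
Op 3: add_edge(C, F). Edges now: 3
Op 4: add_edge(H, G). Edges now: 4
Op 5: add_edge(E, D). Edges now: 5
Compute levels (Kahn BFS):
  sources (in-degree 0): A, C, E, H
  process A: level=0
    A->B: in-degree(B)=1, level(B)>=1
  process C: level=0
    C->F: in-degree(F)=0, level(F)=1, enqueue
  process E: level=0
    E->D: in-degree(D)=0, level(D)=1, enqueue
  process H: level=0
    H->G: in-degree(G)=0, level(G)=1, enqueue
  process F: level=1
  process D: level=1
  process G: level=1
    G->B: in-degree(B)=0, level(B)=2, enqueue
  process B: level=2
All levels: A:0, B:2, C:0, D:1, E:0, F:1, G:1, H:0
level(B) = 2

Answer: 2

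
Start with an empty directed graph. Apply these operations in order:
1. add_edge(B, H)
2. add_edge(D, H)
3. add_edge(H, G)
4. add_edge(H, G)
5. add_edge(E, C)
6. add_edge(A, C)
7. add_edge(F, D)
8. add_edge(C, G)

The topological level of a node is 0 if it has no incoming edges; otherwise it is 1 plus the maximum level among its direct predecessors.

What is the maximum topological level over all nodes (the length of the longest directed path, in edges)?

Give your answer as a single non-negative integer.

Op 1: add_edge(B, H). Edges now: 1
Op 2: add_edge(D, H). Edges now: 2
Op 3: add_edge(H, G). Edges now: 3
Op 4: add_edge(H, G) (duplicate, no change). Edges now: 3
Op 5: add_edge(E, C). Edges now: 4
Op 6: add_edge(A, C). Edges now: 5
Op 7: add_edge(F, D). Edges now: 6
Op 8: add_edge(C, G). Edges now: 7
Compute levels (Kahn BFS):
  sources (in-degree 0): A, B, E, F
  process A: level=0
    A->C: in-degree(C)=1, level(C)>=1
  process B: level=0
    B->H: in-degree(H)=1, level(H)>=1
  process E: level=0
    E->C: in-degree(C)=0, level(C)=1, enqueue
  process F: level=0
    F->D: in-degree(D)=0, level(D)=1, enqueue
  process C: level=1
    C->G: in-degree(G)=1, level(G)>=2
  process D: level=1
    D->H: in-degree(H)=0, level(H)=2, enqueue
  process H: level=2
    H->G: in-degree(G)=0, level(G)=3, enqueue
  process G: level=3
All levels: A:0, B:0, C:1, D:1, E:0, F:0, G:3, H:2
max level = 3

Answer: 3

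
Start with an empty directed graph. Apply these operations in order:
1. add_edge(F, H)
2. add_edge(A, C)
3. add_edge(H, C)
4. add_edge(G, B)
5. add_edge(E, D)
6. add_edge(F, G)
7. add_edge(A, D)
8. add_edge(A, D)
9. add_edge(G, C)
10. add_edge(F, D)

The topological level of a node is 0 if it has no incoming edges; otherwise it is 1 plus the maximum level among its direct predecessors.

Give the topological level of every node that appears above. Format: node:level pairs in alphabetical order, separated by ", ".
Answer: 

Answer: A:0, B:2, C:2, D:1, E:0, F:0, G:1, H:1

Derivation:
Op 1: add_edge(F, H). Edges now: 1
Op 2: add_edge(A, C). Edges now: 2
Op 3: add_edge(H, C). Edges now: 3
Op 4: add_edge(G, B). Edges now: 4
Op 5: add_edge(E, D). Edges now: 5
Op 6: add_edge(F, G). Edges now: 6
Op 7: add_edge(A, D). Edges now: 7
Op 8: add_edge(A, D) (duplicate, no change). Edges now: 7
Op 9: add_edge(G, C). Edges now: 8
Op 10: add_edge(F, D). Edges now: 9
Compute levels (Kahn BFS):
  sources (in-degree 0): A, E, F
  process A: level=0
    A->C: in-degree(C)=2, level(C)>=1
    A->D: in-degree(D)=2, level(D)>=1
  process E: level=0
    E->D: in-degree(D)=1, level(D)>=1
  process F: level=0
    F->D: in-degree(D)=0, level(D)=1, enqueue
    F->G: in-degree(G)=0, level(G)=1, enqueue
    F->H: in-degree(H)=0, level(H)=1, enqueue
  process D: level=1
  process G: level=1
    G->B: in-degree(B)=0, level(B)=2, enqueue
    G->C: in-degree(C)=1, level(C)>=2
  process H: level=1
    H->C: in-degree(C)=0, level(C)=2, enqueue
  process B: level=2
  process C: level=2
All levels: A:0, B:2, C:2, D:1, E:0, F:0, G:1, H:1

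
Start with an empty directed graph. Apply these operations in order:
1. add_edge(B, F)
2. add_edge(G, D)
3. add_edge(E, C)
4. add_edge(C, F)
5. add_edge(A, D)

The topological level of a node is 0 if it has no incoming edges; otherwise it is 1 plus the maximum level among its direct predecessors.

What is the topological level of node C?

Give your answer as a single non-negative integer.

Op 1: add_edge(B, F). Edges now: 1
Op 2: add_edge(G, D). Edges now: 2
Op 3: add_edge(E, C). Edges now: 3
Op 4: add_edge(C, F). Edges now: 4
Op 5: add_edge(A, D). Edges now: 5
Compute levels (Kahn BFS):
  sources (in-degree 0): A, B, E, G
  process A: level=0
    A->D: in-degree(D)=1, level(D)>=1
  process B: level=0
    B->F: in-degree(F)=1, level(F)>=1
  process E: level=0
    E->C: in-degree(C)=0, level(C)=1, enqueue
  process G: level=0
    G->D: in-degree(D)=0, level(D)=1, enqueue
  process C: level=1
    C->F: in-degree(F)=0, level(F)=2, enqueue
  process D: level=1
  process F: level=2
All levels: A:0, B:0, C:1, D:1, E:0, F:2, G:0
level(C) = 1

Answer: 1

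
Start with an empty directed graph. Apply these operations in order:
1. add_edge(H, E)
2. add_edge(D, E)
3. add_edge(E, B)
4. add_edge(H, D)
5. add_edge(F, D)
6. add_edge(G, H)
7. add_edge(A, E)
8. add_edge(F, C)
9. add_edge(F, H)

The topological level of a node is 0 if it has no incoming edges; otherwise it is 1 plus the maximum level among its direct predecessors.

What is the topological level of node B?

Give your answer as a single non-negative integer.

Answer: 4

Derivation:
Op 1: add_edge(H, E). Edges now: 1
Op 2: add_edge(D, E). Edges now: 2
Op 3: add_edge(E, B). Edges now: 3
Op 4: add_edge(H, D). Edges now: 4
Op 5: add_edge(F, D). Edges now: 5
Op 6: add_edge(G, H). Edges now: 6
Op 7: add_edge(A, E). Edges now: 7
Op 8: add_edge(F, C). Edges now: 8
Op 9: add_edge(F, H). Edges now: 9
Compute levels (Kahn BFS):
  sources (in-degree 0): A, F, G
  process A: level=0
    A->E: in-degree(E)=2, level(E)>=1
  process F: level=0
    F->C: in-degree(C)=0, level(C)=1, enqueue
    F->D: in-degree(D)=1, level(D)>=1
    F->H: in-degree(H)=1, level(H)>=1
  process G: level=0
    G->H: in-degree(H)=0, level(H)=1, enqueue
  process C: level=1
  process H: level=1
    H->D: in-degree(D)=0, level(D)=2, enqueue
    H->E: in-degree(E)=1, level(E)>=2
  process D: level=2
    D->E: in-degree(E)=0, level(E)=3, enqueue
  process E: level=3
    E->B: in-degree(B)=0, level(B)=4, enqueue
  process B: level=4
All levels: A:0, B:4, C:1, D:2, E:3, F:0, G:0, H:1
level(B) = 4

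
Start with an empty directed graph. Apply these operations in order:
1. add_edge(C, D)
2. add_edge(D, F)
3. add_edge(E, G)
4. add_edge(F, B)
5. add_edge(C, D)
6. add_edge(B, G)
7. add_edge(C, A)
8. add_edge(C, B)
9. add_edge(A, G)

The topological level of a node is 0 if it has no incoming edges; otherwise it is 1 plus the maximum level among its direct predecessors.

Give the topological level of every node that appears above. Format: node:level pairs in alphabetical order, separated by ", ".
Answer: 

Answer: A:1, B:3, C:0, D:1, E:0, F:2, G:4

Derivation:
Op 1: add_edge(C, D). Edges now: 1
Op 2: add_edge(D, F). Edges now: 2
Op 3: add_edge(E, G). Edges now: 3
Op 4: add_edge(F, B). Edges now: 4
Op 5: add_edge(C, D) (duplicate, no change). Edges now: 4
Op 6: add_edge(B, G). Edges now: 5
Op 7: add_edge(C, A). Edges now: 6
Op 8: add_edge(C, B). Edges now: 7
Op 9: add_edge(A, G). Edges now: 8
Compute levels (Kahn BFS):
  sources (in-degree 0): C, E
  process C: level=0
    C->A: in-degree(A)=0, level(A)=1, enqueue
    C->B: in-degree(B)=1, level(B)>=1
    C->D: in-degree(D)=0, level(D)=1, enqueue
  process E: level=0
    E->G: in-degree(G)=2, level(G)>=1
  process A: level=1
    A->G: in-degree(G)=1, level(G)>=2
  process D: level=1
    D->F: in-degree(F)=0, level(F)=2, enqueue
  process F: level=2
    F->B: in-degree(B)=0, level(B)=3, enqueue
  process B: level=3
    B->G: in-degree(G)=0, level(G)=4, enqueue
  process G: level=4
All levels: A:1, B:3, C:0, D:1, E:0, F:2, G:4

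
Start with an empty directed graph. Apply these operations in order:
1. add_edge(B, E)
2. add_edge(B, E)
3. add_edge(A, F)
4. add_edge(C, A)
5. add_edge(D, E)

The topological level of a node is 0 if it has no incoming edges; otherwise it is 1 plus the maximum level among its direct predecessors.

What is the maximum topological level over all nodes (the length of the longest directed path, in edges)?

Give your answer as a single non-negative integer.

Answer: 2

Derivation:
Op 1: add_edge(B, E). Edges now: 1
Op 2: add_edge(B, E) (duplicate, no change). Edges now: 1
Op 3: add_edge(A, F). Edges now: 2
Op 4: add_edge(C, A). Edges now: 3
Op 5: add_edge(D, E). Edges now: 4
Compute levels (Kahn BFS):
  sources (in-degree 0): B, C, D
  process B: level=0
    B->E: in-degree(E)=1, level(E)>=1
  process C: level=0
    C->A: in-degree(A)=0, level(A)=1, enqueue
  process D: level=0
    D->E: in-degree(E)=0, level(E)=1, enqueue
  process A: level=1
    A->F: in-degree(F)=0, level(F)=2, enqueue
  process E: level=1
  process F: level=2
All levels: A:1, B:0, C:0, D:0, E:1, F:2
max level = 2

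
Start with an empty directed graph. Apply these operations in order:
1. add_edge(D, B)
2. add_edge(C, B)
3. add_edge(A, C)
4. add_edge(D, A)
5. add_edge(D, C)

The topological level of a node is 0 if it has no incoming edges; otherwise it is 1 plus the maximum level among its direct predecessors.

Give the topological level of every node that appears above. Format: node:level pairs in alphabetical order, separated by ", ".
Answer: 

Op 1: add_edge(D, B). Edges now: 1
Op 2: add_edge(C, B). Edges now: 2
Op 3: add_edge(A, C). Edges now: 3
Op 4: add_edge(D, A). Edges now: 4
Op 5: add_edge(D, C). Edges now: 5
Compute levels (Kahn BFS):
  sources (in-degree 0): D
  process D: level=0
    D->A: in-degree(A)=0, level(A)=1, enqueue
    D->B: in-degree(B)=1, level(B)>=1
    D->C: in-degree(C)=1, level(C)>=1
  process A: level=1
    A->C: in-degree(C)=0, level(C)=2, enqueue
  process C: level=2
    C->B: in-degree(B)=0, level(B)=3, enqueue
  process B: level=3
All levels: A:1, B:3, C:2, D:0

Answer: A:1, B:3, C:2, D:0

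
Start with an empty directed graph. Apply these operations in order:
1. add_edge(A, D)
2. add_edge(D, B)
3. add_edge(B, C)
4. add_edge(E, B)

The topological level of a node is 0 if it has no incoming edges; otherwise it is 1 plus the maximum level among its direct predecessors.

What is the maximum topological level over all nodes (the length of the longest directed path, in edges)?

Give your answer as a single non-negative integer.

Answer: 3

Derivation:
Op 1: add_edge(A, D). Edges now: 1
Op 2: add_edge(D, B). Edges now: 2
Op 3: add_edge(B, C). Edges now: 3
Op 4: add_edge(E, B). Edges now: 4
Compute levels (Kahn BFS):
  sources (in-degree 0): A, E
  process A: level=0
    A->D: in-degree(D)=0, level(D)=1, enqueue
  process E: level=0
    E->B: in-degree(B)=1, level(B)>=1
  process D: level=1
    D->B: in-degree(B)=0, level(B)=2, enqueue
  process B: level=2
    B->C: in-degree(C)=0, level(C)=3, enqueue
  process C: level=3
All levels: A:0, B:2, C:3, D:1, E:0
max level = 3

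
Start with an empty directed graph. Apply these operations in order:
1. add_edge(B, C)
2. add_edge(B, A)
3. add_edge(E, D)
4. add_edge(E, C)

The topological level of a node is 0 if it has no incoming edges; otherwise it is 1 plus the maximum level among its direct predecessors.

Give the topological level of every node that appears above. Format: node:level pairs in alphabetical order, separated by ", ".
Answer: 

Answer: A:1, B:0, C:1, D:1, E:0

Derivation:
Op 1: add_edge(B, C). Edges now: 1
Op 2: add_edge(B, A). Edges now: 2
Op 3: add_edge(E, D). Edges now: 3
Op 4: add_edge(E, C). Edges now: 4
Compute levels (Kahn BFS):
  sources (in-degree 0): B, E
  process B: level=0
    B->A: in-degree(A)=0, level(A)=1, enqueue
    B->C: in-degree(C)=1, level(C)>=1
  process E: level=0
    E->C: in-degree(C)=0, level(C)=1, enqueue
    E->D: in-degree(D)=0, level(D)=1, enqueue
  process A: level=1
  process C: level=1
  process D: level=1
All levels: A:1, B:0, C:1, D:1, E:0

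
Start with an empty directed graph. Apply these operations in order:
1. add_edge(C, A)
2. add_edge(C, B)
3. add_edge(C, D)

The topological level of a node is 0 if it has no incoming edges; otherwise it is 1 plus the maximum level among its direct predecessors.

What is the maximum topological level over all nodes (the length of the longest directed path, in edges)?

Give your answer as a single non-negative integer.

Answer: 1

Derivation:
Op 1: add_edge(C, A). Edges now: 1
Op 2: add_edge(C, B). Edges now: 2
Op 3: add_edge(C, D). Edges now: 3
Compute levels (Kahn BFS):
  sources (in-degree 0): C
  process C: level=0
    C->A: in-degree(A)=0, level(A)=1, enqueue
    C->B: in-degree(B)=0, level(B)=1, enqueue
    C->D: in-degree(D)=0, level(D)=1, enqueue
  process A: level=1
  process B: level=1
  process D: level=1
All levels: A:1, B:1, C:0, D:1
max level = 1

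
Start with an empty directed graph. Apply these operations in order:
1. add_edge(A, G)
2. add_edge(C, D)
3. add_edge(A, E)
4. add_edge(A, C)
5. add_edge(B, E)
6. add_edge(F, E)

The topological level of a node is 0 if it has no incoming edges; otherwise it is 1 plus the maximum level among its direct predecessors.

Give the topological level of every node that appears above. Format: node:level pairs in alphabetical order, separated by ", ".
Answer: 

Answer: A:0, B:0, C:1, D:2, E:1, F:0, G:1

Derivation:
Op 1: add_edge(A, G). Edges now: 1
Op 2: add_edge(C, D). Edges now: 2
Op 3: add_edge(A, E). Edges now: 3
Op 4: add_edge(A, C). Edges now: 4
Op 5: add_edge(B, E). Edges now: 5
Op 6: add_edge(F, E). Edges now: 6
Compute levels (Kahn BFS):
  sources (in-degree 0): A, B, F
  process A: level=0
    A->C: in-degree(C)=0, level(C)=1, enqueue
    A->E: in-degree(E)=2, level(E)>=1
    A->G: in-degree(G)=0, level(G)=1, enqueue
  process B: level=0
    B->E: in-degree(E)=1, level(E)>=1
  process F: level=0
    F->E: in-degree(E)=0, level(E)=1, enqueue
  process C: level=1
    C->D: in-degree(D)=0, level(D)=2, enqueue
  process G: level=1
  process E: level=1
  process D: level=2
All levels: A:0, B:0, C:1, D:2, E:1, F:0, G:1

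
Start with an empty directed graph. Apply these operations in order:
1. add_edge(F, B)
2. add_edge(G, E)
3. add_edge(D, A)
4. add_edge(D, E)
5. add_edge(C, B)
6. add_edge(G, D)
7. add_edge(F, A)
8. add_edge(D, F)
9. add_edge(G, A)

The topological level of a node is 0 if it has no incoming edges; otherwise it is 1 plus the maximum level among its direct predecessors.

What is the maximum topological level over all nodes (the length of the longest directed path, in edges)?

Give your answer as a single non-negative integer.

Op 1: add_edge(F, B). Edges now: 1
Op 2: add_edge(G, E). Edges now: 2
Op 3: add_edge(D, A). Edges now: 3
Op 4: add_edge(D, E). Edges now: 4
Op 5: add_edge(C, B). Edges now: 5
Op 6: add_edge(G, D). Edges now: 6
Op 7: add_edge(F, A). Edges now: 7
Op 8: add_edge(D, F). Edges now: 8
Op 9: add_edge(G, A). Edges now: 9
Compute levels (Kahn BFS):
  sources (in-degree 0): C, G
  process C: level=0
    C->B: in-degree(B)=1, level(B)>=1
  process G: level=0
    G->A: in-degree(A)=2, level(A)>=1
    G->D: in-degree(D)=0, level(D)=1, enqueue
    G->E: in-degree(E)=1, level(E)>=1
  process D: level=1
    D->A: in-degree(A)=1, level(A)>=2
    D->E: in-degree(E)=0, level(E)=2, enqueue
    D->F: in-degree(F)=0, level(F)=2, enqueue
  process E: level=2
  process F: level=2
    F->A: in-degree(A)=0, level(A)=3, enqueue
    F->B: in-degree(B)=0, level(B)=3, enqueue
  process A: level=3
  process B: level=3
All levels: A:3, B:3, C:0, D:1, E:2, F:2, G:0
max level = 3

Answer: 3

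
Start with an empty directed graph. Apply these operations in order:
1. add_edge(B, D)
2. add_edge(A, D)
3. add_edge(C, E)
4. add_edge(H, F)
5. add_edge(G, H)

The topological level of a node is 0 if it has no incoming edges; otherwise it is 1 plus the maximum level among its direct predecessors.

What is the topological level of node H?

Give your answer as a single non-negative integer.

Op 1: add_edge(B, D). Edges now: 1
Op 2: add_edge(A, D). Edges now: 2
Op 3: add_edge(C, E). Edges now: 3
Op 4: add_edge(H, F). Edges now: 4
Op 5: add_edge(G, H). Edges now: 5
Compute levels (Kahn BFS):
  sources (in-degree 0): A, B, C, G
  process A: level=0
    A->D: in-degree(D)=1, level(D)>=1
  process B: level=0
    B->D: in-degree(D)=0, level(D)=1, enqueue
  process C: level=0
    C->E: in-degree(E)=0, level(E)=1, enqueue
  process G: level=0
    G->H: in-degree(H)=0, level(H)=1, enqueue
  process D: level=1
  process E: level=1
  process H: level=1
    H->F: in-degree(F)=0, level(F)=2, enqueue
  process F: level=2
All levels: A:0, B:0, C:0, D:1, E:1, F:2, G:0, H:1
level(H) = 1

Answer: 1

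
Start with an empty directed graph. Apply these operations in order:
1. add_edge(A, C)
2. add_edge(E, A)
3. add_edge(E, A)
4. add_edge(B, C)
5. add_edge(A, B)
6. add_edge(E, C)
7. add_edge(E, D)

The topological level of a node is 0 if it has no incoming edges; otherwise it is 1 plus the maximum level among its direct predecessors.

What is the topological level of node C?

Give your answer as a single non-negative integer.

Answer: 3

Derivation:
Op 1: add_edge(A, C). Edges now: 1
Op 2: add_edge(E, A). Edges now: 2
Op 3: add_edge(E, A) (duplicate, no change). Edges now: 2
Op 4: add_edge(B, C). Edges now: 3
Op 5: add_edge(A, B). Edges now: 4
Op 6: add_edge(E, C). Edges now: 5
Op 7: add_edge(E, D). Edges now: 6
Compute levels (Kahn BFS):
  sources (in-degree 0): E
  process E: level=0
    E->A: in-degree(A)=0, level(A)=1, enqueue
    E->C: in-degree(C)=2, level(C)>=1
    E->D: in-degree(D)=0, level(D)=1, enqueue
  process A: level=1
    A->B: in-degree(B)=0, level(B)=2, enqueue
    A->C: in-degree(C)=1, level(C)>=2
  process D: level=1
  process B: level=2
    B->C: in-degree(C)=0, level(C)=3, enqueue
  process C: level=3
All levels: A:1, B:2, C:3, D:1, E:0
level(C) = 3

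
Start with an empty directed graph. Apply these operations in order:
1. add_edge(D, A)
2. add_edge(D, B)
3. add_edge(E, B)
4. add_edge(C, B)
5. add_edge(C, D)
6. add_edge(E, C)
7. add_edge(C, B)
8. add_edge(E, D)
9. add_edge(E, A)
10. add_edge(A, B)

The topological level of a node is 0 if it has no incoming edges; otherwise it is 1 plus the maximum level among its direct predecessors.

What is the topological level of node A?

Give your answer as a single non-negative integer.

Op 1: add_edge(D, A). Edges now: 1
Op 2: add_edge(D, B). Edges now: 2
Op 3: add_edge(E, B). Edges now: 3
Op 4: add_edge(C, B). Edges now: 4
Op 5: add_edge(C, D). Edges now: 5
Op 6: add_edge(E, C). Edges now: 6
Op 7: add_edge(C, B) (duplicate, no change). Edges now: 6
Op 8: add_edge(E, D). Edges now: 7
Op 9: add_edge(E, A). Edges now: 8
Op 10: add_edge(A, B). Edges now: 9
Compute levels (Kahn BFS):
  sources (in-degree 0): E
  process E: level=0
    E->A: in-degree(A)=1, level(A)>=1
    E->B: in-degree(B)=3, level(B)>=1
    E->C: in-degree(C)=0, level(C)=1, enqueue
    E->D: in-degree(D)=1, level(D)>=1
  process C: level=1
    C->B: in-degree(B)=2, level(B)>=2
    C->D: in-degree(D)=0, level(D)=2, enqueue
  process D: level=2
    D->A: in-degree(A)=0, level(A)=3, enqueue
    D->B: in-degree(B)=1, level(B)>=3
  process A: level=3
    A->B: in-degree(B)=0, level(B)=4, enqueue
  process B: level=4
All levels: A:3, B:4, C:1, D:2, E:0
level(A) = 3

Answer: 3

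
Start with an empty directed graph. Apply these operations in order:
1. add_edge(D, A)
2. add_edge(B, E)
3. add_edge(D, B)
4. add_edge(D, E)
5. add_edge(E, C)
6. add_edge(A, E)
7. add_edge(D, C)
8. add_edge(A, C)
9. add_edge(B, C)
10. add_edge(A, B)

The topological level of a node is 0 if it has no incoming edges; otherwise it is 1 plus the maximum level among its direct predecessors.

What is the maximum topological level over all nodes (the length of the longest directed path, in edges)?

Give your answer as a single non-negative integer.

Answer: 4

Derivation:
Op 1: add_edge(D, A). Edges now: 1
Op 2: add_edge(B, E). Edges now: 2
Op 3: add_edge(D, B). Edges now: 3
Op 4: add_edge(D, E). Edges now: 4
Op 5: add_edge(E, C). Edges now: 5
Op 6: add_edge(A, E). Edges now: 6
Op 7: add_edge(D, C). Edges now: 7
Op 8: add_edge(A, C). Edges now: 8
Op 9: add_edge(B, C). Edges now: 9
Op 10: add_edge(A, B). Edges now: 10
Compute levels (Kahn BFS):
  sources (in-degree 0): D
  process D: level=0
    D->A: in-degree(A)=0, level(A)=1, enqueue
    D->B: in-degree(B)=1, level(B)>=1
    D->C: in-degree(C)=3, level(C)>=1
    D->E: in-degree(E)=2, level(E)>=1
  process A: level=1
    A->B: in-degree(B)=0, level(B)=2, enqueue
    A->C: in-degree(C)=2, level(C)>=2
    A->E: in-degree(E)=1, level(E)>=2
  process B: level=2
    B->C: in-degree(C)=1, level(C)>=3
    B->E: in-degree(E)=0, level(E)=3, enqueue
  process E: level=3
    E->C: in-degree(C)=0, level(C)=4, enqueue
  process C: level=4
All levels: A:1, B:2, C:4, D:0, E:3
max level = 4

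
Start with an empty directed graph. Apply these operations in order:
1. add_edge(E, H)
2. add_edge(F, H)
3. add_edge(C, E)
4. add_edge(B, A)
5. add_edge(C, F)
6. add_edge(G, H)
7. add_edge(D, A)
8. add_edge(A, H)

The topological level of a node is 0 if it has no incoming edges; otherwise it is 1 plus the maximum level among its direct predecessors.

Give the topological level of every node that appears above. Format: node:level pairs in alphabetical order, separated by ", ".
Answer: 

Answer: A:1, B:0, C:0, D:0, E:1, F:1, G:0, H:2

Derivation:
Op 1: add_edge(E, H). Edges now: 1
Op 2: add_edge(F, H). Edges now: 2
Op 3: add_edge(C, E). Edges now: 3
Op 4: add_edge(B, A). Edges now: 4
Op 5: add_edge(C, F). Edges now: 5
Op 6: add_edge(G, H). Edges now: 6
Op 7: add_edge(D, A). Edges now: 7
Op 8: add_edge(A, H). Edges now: 8
Compute levels (Kahn BFS):
  sources (in-degree 0): B, C, D, G
  process B: level=0
    B->A: in-degree(A)=1, level(A)>=1
  process C: level=0
    C->E: in-degree(E)=0, level(E)=1, enqueue
    C->F: in-degree(F)=0, level(F)=1, enqueue
  process D: level=0
    D->A: in-degree(A)=0, level(A)=1, enqueue
  process G: level=0
    G->H: in-degree(H)=3, level(H)>=1
  process E: level=1
    E->H: in-degree(H)=2, level(H)>=2
  process F: level=1
    F->H: in-degree(H)=1, level(H)>=2
  process A: level=1
    A->H: in-degree(H)=0, level(H)=2, enqueue
  process H: level=2
All levels: A:1, B:0, C:0, D:0, E:1, F:1, G:0, H:2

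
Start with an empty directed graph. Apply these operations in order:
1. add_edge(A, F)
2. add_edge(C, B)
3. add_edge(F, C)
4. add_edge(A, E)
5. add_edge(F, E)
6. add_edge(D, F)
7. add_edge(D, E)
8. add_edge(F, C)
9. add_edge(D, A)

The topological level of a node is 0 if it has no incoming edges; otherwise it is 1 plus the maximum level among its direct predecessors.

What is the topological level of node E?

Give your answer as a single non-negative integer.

Answer: 3

Derivation:
Op 1: add_edge(A, F). Edges now: 1
Op 2: add_edge(C, B). Edges now: 2
Op 3: add_edge(F, C). Edges now: 3
Op 4: add_edge(A, E). Edges now: 4
Op 5: add_edge(F, E). Edges now: 5
Op 6: add_edge(D, F). Edges now: 6
Op 7: add_edge(D, E). Edges now: 7
Op 8: add_edge(F, C) (duplicate, no change). Edges now: 7
Op 9: add_edge(D, A). Edges now: 8
Compute levels (Kahn BFS):
  sources (in-degree 0): D
  process D: level=0
    D->A: in-degree(A)=0, level(A)=1, enqueue
    D->E: in-degree(E)=2, level(E)>=1
    D->F: in-degree(F)=1, level(F)>=1
  process A: level=1
    A->E: in-degree(E)=1, level(E)>=2
    A->F: in-degree(F)=0, level(F)=2, enqueue
  process F: level=2
    F->C: in-degree(C)=0, level(C)=3, enqueue
    F->E: in-degree(E)=0, level(E)=3, enqueue
  process C: level=3
    C->B: in-degree(B)=0, level(B)=4, enqueue
  process E: level=3
  process B: level=4
All levels: A:1, B:4, C:3, D:0, E:3, F:2
level(E) = 3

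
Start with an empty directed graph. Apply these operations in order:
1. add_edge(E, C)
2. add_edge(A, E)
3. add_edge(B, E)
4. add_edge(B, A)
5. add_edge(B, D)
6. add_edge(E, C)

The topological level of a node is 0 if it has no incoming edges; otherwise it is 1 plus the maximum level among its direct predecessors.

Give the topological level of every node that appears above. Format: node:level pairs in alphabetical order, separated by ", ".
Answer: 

Op 1: add_edge(E, C). Edges now: 1
Op 2: add_edge(A, E). Edges now: 2
Op 3: add_edge(B, E). Edges now: 3
Op 4: add_edge(B, A). Edges now: 4
Op 5: add_edge(B, D). Edges now: 5
Op 6: add_edge(E, C) (duplicate, no change). Edges now: 5
Compute levels (Kahn BFS):
  sources (in-degree 0): B
  process B: level=0
    B->A: in-degree(A)=0, level(A)=1, enqueue
    B->D: in-degree(D)=0, level(D)=1, enqueue
    B->E: in-degree(E)=1, level(E)>=1
  process A: level=1
    A->E: in-degree(E)=0, level(E)=2, enqueue
  process D: level=1
  process E: level=2
    E->C: in-degree(C)=0, level(C)=3, enqueue
  process C: level=3
All levels: A:1, B:0, C:3, D:1, E:2

Answer: A:1, B:0, C:3, D:1, E:2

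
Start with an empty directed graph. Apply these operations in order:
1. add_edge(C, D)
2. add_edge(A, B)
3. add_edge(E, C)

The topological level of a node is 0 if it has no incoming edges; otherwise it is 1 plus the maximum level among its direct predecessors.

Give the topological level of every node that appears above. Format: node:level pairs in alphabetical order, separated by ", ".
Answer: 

Op 1: add_edge(C, D). Edges now: 1
Op 2: add_edge(A, B). Edges now: 2
Op 3: add_edge(E, C). Edges now: 3
Compute levels (Kahn BFS):
  sources (in-degree 0): A, E
  process A: level=0
    A->B: in-degree(B)=0, level(B)=1, enqueue
  process E: level=0
    E->C: in-degree(C)=0, level(C)=1, enqueue
  process B: level=1
  process C: level=1
    C->D: in-degree(D)=0, level(D)=2, enqueue
  process D: level=2
All levels: A:0, B:1, C:1, D:2, E:0

Answer: A:0, B:1, C:1, D:2, E:0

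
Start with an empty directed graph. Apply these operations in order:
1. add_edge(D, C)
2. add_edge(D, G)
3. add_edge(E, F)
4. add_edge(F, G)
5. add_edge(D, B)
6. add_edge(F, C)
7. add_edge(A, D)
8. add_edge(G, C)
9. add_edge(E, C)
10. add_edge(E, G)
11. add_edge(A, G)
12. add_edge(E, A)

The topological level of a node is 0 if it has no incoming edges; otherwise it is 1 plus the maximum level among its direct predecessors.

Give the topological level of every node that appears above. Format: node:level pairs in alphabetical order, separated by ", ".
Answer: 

Answer: A:1, B:3, C:4, D:2, E:0, F:1, G:3

Derivation:
Op 1: add_edge(D, C). Edges now: 1
Op 2: add_edge(D, G). Edges now: 2
Op 3: add_edge(E, F). Edges now: 3
Op 4: add_edge(F, G). Edges now: 4
Op 5: add_edge(D, B). Edges now: 5
Op 6: add_edge(F, C). Edges now: 6
Op 7: add_edge(A, D). Edges now: 7
Op 8: add_edge(G, C). Edges now: 8
Op 9: add_edge(E, C). Edges now: 9
Op 10: add_edge(E, G). Edges now: 10
Op 11: add_edge(A, G). Edges now: 11
Op 12: add_edge(E, A). Edges now: 12
Compute levels (Kahn BFS):
  sources (in-degree 0): E
  process E: level=0
    E->A: in-degree(A)=0, level(A)=1, enqueue
    E->C: in-degree(C)=3, level(C)>=1
    E->F: in-degree(F)=0, level(F)=1, enqueue
    E->G: in-degree(G)=3, level(G)>=1
  process A: level=1
    A->D: in-degree(D)=0, level(D)=2, enqueue
    A->G: in-degree(G)=2, level(G)>=2
  process F: level=1
    F->C: in-degree(C)=2, level(C)>=2
    F->G: in-degree(G)=1, level(G)>=2
  process D: level=2
    D->B: in-degree(B)=0, level(B)=3, enqueue
    D->C: in-degree(C)=1, level(C)>=3
    D->G: in-degree(G)=0, level(G)=3, enqueue
  process B: level=3
  process G: level=3
    G->C: in-degree(C)=0, level(C)=4, enqueue
  process C: level=4
All levels: A:1, B:3, C:4, D:2, E:0, F:1, G:3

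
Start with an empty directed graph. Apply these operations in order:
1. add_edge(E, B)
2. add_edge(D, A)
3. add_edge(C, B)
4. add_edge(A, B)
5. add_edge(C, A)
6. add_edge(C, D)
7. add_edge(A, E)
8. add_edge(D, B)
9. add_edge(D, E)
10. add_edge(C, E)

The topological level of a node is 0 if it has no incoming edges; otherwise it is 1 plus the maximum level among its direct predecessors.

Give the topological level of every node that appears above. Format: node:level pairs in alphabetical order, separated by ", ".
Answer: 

Answer: A:2, B:4, C:0, D:1, E:3

Derivation:
Op 1: add_edge(E, B). Edges now: 1
Op 2: add_edge(D, A). Edges now: 2
Op 3: add_edge(C, B). Edges now: 3
Op 4: add_edge(A, B). Edges now: 4
Op 5: add_edge(C, A). Edges now: 5
Op 6: add_edge(C, D). Edges now: 6
Op 7: add_edge(A, E). Edges now: 7
Op 8: add_edge(D, B). Edges now: 8
Op 9: add_edge(D, E). Edges now: 9
Op 10: add_edge(C, E). Edges now: 10
Compute levels (Kahn BFS):
  sources (in-degree 0): C
  process C: level=0
    C->A: in-degree(A)=1, level(A)>=1
    C->B: in-degree(B)=3, level(B)>=1
    C->D: in-degree(D)=0, level(D)=1, enqueue
    C->E: in-degree(E)=2, level(E)>=1
  process D: level=1
    D->A: in-degree(A)=0, level(A)=2, enqueue
    D->B: in-degree(B)=2, level(B)>=2
    D->E: in-degree(E)=1, level(E)>=2
  process A: level=2
    A->B: in-degree(B)=1, level(B)>=3
    A->E: in-degree(E)=0, level(E)=3, enqueue
  process E: level=3
    E->B: in-degree(B)=0, level(B)=4, enqueue
  process B: level=4
All levels: A:2, B:4, C:0, D:1, E:3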